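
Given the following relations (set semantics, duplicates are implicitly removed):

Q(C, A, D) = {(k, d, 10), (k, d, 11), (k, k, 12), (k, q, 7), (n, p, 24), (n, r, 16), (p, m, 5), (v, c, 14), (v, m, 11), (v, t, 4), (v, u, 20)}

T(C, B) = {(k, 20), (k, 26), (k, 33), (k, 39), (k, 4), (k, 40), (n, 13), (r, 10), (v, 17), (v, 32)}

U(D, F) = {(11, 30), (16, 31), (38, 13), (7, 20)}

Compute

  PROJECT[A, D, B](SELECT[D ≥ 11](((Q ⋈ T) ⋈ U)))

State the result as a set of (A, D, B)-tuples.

Natural join on C: {(k, d, 10, 20), (k, d, 10, 26), (k, d, 10, 33), (k, d, 10, 39), (k, d, 10, 4), (k, d, 10, 40), (k, d, 11, 20), (k, d, 11, 26), (k, d, 11, 33), (k, d, 11, 39), (k, d, 11, 4), (k, d, 11, 40), (k, k, 12, 20), (k, k, 12, 26), (k, k, 12, 33), (k, k, 12, 39), (k, k, 12, 4), (k, k, 12, 40), (k, q, 7, 20), (k, q, 7, 26), (k, q, 7, 33), (k, q, 7, 39), (k, q, 7, 4), (k, q, 7, 40), (n, p, 24, 13), (n, r, 16, 13), (v, c, 14, 17), (v, c, 14, 32), (v, m, 11, 17), (v, m, 11, 32), (v, t, 4, 17), (v, t, 4, 32), (v, u, 20, 17), (v, u, 20, 32)}
Natural join on D: {(k, d, 11, 20, 30), (k, d, 11, 26, 30), (k, d, 11, 33, 30), (k, d, 11, 39, 30), (k, d, 11, 4, 30), (k, d, 11, 40, 30), (k, q, 7, 20, 20), (k, q, 7, 26, 20), (k, q, 7, 33, 20), (k, q, 7, 39, 20), (k, q, 7, 4, 20), (k, q, 7, 40, 20), (n, r, 16, 13, 31), (v, m, 11, 17, 30), (v, m, 11, 32, 30)}
Apply σ_{D ≥ 11}; surviving tuples: {(k, d, 11, 20, 30), (k, d, 11, 26, 30), (k, d, 11, 33, 30), (k, d, 11, 39, 30), (k, d, 11, 4, 30), (k, d, 11, 40, 30), (n, r, 16, 13, 31), (v, m, 11, 17, 30), (v, m, 11, 32, 30)}
π_{A, D, B} gives {(d, 11, 20), (d, 11, 26), (d, 11, 33), (d, 11, 39), (d, 11, 4), (d, 11, 40), (m, 11, 17), (m, 11, 32), (r, 16, 13)}.

{(d, 11, 20), (d, 11, 26), (d, 11, 33), (d, 11, 39), (d, 11, 4), (d, 11, 40), (m, 11, 17), (m, 11, 32), (r, 16, 13)}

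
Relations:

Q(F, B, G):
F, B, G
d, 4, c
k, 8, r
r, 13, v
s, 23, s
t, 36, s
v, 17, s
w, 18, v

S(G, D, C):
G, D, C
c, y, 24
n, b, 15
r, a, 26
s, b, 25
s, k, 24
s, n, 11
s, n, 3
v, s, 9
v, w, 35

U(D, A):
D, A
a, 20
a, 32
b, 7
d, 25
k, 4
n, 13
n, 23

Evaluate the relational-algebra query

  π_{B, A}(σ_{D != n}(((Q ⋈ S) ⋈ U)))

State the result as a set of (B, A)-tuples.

{(17, 4), (17, 7), (23, 4), (23, 7), (36, 4), (36, 7), (8, 20), (8, 32)}

Natural join on G: {(d, 4, c, y, 24), (k, 8, r, a, 26), (r, 13, v, s, 9), (r, 13, v, w, 35), (s, 23, s, b, 25), (s, 23, s, k, 24), (s, 23, s, n, 11), (s, 23, s, n, 3), (t, 36, s, b, 25), (t, 36, s, k, 24), (t, 36, s, n, 11), (t, 36, s, n, 3), (v, 17, s, b, 25), (v, 17, s, k, 24), (v, 17, s, n, 11), (v, 17, s, n, 3), (w, 18, v, s, 9), (w, 18, v, w, 35)}
Natural join on D: {(k, 8, r, a, 26, 20), (k, 8, r, a, 26, 32), (s, 23, s, b, 25, 7), (s, 23, s, k, 24, 4), (s, 23, s, n, 11, 13), (s, 23, s, n, 11, 23), (s, 23, s, n, 3, 13), (s, 23, s, n, 3, 23), (t, 36, s, b, 25, 7), (t, 36, s, k, 24, 4), (t, 36, s, n, 11, 13), (t, 36, s, n, 11, 23), (t, 36, s, n, 3, 13), (t, 36, s, n, 3, 23), (v, 17, s, b, 25, 7), (v, 17, s, k, 24, 4), (v, 17, s, n, 11, 13), (v, 17, s, n, 11, 23), (v, 17, s, n, 3, 13), (v, 17, s, n, 3, 23)}
σ[D != n]: keep tuples satisfying D != n → {(k, 8, r, a, 26, 20), (k, 8, r, a, 26, 32), (s, 23, s, b, 25, 7), (s, 23, s, k, 24, 4), (t, 36, s, b, 25, 7), (t, 36, s, k, 24, 4), (v, 17, s, b, 25, 7), (v, 17, s, k, 24, 4)}
π_{B, A} gives {(17, 4), (17, 7), (23, 4), (23, 7), (36, 4), (36, 7), (8, 20), (8, 32)}.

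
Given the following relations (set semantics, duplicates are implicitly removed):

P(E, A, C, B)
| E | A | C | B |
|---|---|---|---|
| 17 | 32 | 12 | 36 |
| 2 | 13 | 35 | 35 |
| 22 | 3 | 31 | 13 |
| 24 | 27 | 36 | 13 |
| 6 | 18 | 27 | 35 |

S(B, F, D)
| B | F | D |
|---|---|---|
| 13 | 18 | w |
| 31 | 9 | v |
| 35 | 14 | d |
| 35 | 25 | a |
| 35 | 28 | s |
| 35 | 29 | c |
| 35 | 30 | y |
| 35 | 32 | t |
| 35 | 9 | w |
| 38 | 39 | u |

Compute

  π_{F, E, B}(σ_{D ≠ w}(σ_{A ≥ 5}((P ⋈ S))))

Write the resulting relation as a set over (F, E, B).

Joining P and S on B yields {(2, 13, 35, 35, 14, d), (2, 13, 35, 35, 25, a), (2, 13, 35, 35, 28, s), (2, 13, 35, 35, 29, c), (2, 13, 35, 35, 30, y), (2, 13, 35, 35, 32, t), (2, 13, 35, 35, 9, w), (22, 3, 31, 13, 18, w), (24, 27, 36, 13, 18, w), (6, 18, 27, 35, 14, d), (6, 18, 27, 35, 25, a), (6, 18, 27, 35, 28, s), (6, 18, 27, 35, 29, c), (6, 18, 27, 35, 30, y), (6, 18, 27, 35, 32, t), (6, 18, 27, 35, 9, w)}.
Apply σ_{A ≥ 5}; surviving tuples: {(2, 13, 35, 35, 14, d), (2, 13, 35, 35, 25, a), (2, 13, 35, 35, 28, s), (2, 13, 35, 35, 29, c), (2, 13, 35, 35, 30, y), (2, 13, 35, 35, 32, t), (2, 13, 35, 35, 9, w), (24, 27, 36, 13, 18, w), (6, 18, 27, 35, 14, d), (6, 18, 27, 35, 25, a), (6, 18, 27, 35, 28, s), (6, 18, 27, 35, 29, c), (6, 18, 27, 35, 30, y), (6, 18, 27, 35, 32, t), (6, 18, 27, 35, 9, w)}
Apply σ_{D ≠ w}; surviving tuples: {(2, 13, 35, 35, 14, d), (2, 13, 35, 35, 25, a), (2, 13, 35, 35, 28, s), (2, 13, 35, 35, 29, c), (2, 13, 35, 35, 30, y), (2, 13, 35, 35, 32, t), (6, 18, 27, 35, 14, d), (6, 18, 27, 35, 25, a), (6, 18, 27, 35, 28, s), (6, 18, 27, 35, 29, c), (6, 18, 27, 35, 30, y), (6, 18, 27, 35, 32, t)}
π_{F, E, B} gives {(14, 2, 35), (14, 6, 35), (25, 2, 35), (25, 6, 35), (28, 2, 35), (28, 6, 35), (29, 2, 35), (29, 6, 35), (30, 2, 35), (30, 6, 35), (32, 2, 35), (32, 6, 35)}.

{(14, 2, 35), (14, 6, 35), (25, 2, 35), (25, 6, 35), (28, 2, 35), (28, 6, 35), (29, 2, 35), (29, 6, 35), (30, 2, 35), (30, 6, 35), (32, 2, 35), (32, 6, 35)}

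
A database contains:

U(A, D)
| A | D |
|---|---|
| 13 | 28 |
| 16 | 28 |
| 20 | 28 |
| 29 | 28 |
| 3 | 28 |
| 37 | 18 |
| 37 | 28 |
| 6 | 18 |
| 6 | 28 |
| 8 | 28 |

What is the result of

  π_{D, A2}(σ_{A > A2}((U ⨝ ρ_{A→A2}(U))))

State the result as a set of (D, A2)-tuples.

{(18, 6), (28, 13), (28, 16), (28, 20), (28, 29), (28, 3), (28, 6), (28, 8)}

ρ[A→A2]: schema becomes (A2, D); tuples unchanged.
Joining U and ρ_{A→A2}(U) on D yields {(13, 28, 13), (13, 28, 16), (13, 28, 20), (13, 28, 29), (13, 28, 3), (13, 28, 37), (13, 28, 6), (13, 28, 8), (16, 28, 13), (16, 28, 16), (16, 28, 20), (16, 28, 29), (16, 28, 3), (16, 28, 37), (16, 28, 6), (16, 28, 8), (20, 28, 13), (20, 28, 16), (20, 28, 20), (20, 28, 29), (20, 28, 3), (20, 28, 37), (20, 28, 6), (20, 28, 8), (29, 28, 13), (29, 28, 16), (29, 28, 20), (29, 28, 29), (29, 28, 3), (29, 28, 37), (29, 28, 6), (29, 28, 8), (3, 28, 13), (3, 28, 16), (3, 28, 20), (3, 28, 29), (3, 28, 3), (3, 28, 37), (3, 28, 6), (3, 28, 8), (37, 18, 37), (37, 18, 6), (37, 28, 13), (37, 28, 16), (37, 28, 20), (37, 28, 29), (37, 28, 3), (37, 28, 37), (37, 28, 6), (37, 28, 8), (6, 18, 37), (6, 18, 6), (6, 28, 13), (6, 28, 16), (6, 28, 20), (6, 28, 29), (6, 28, 3), (6, 28, 37), (6, 28, 6), (6, 28, 8), (8, 28, 13), (8, 28, 16), (8, 28, 20), (8, 28, 29), (8, 28, 3), (8, 28, 37), (8, 28, 6), (8, 28, 8)}.
σ[A > A2]: keep tuples satisfying A > A2 → {(13, 28, 3), (13, 28, 6), (13, 28, 8), (16, 28, 13), (16, 28, 3), (16, 28, 6), (16, 28, 8), (20, 28, 13), (20, 28, 16), (20, 28, 3), (20, 28, 6), (20, 28, 8), (29, 28, 13), (29, 28, 16), (29, 28, 20), (29, 28, 3), (29, 28, 6), (29, 28, 8), (37, 18, 6), (37, 28, 13), (37, 28, 16), (37, 28, 20), (37, 28, 29), (37, 28, 3), (37, 28, 6), (37, 28, 8), (6, 28, 3), (8, 28, 3), (8, 28, 6)}
π[D, A2]: project onto (D, A2) (21 duplicate(s) eliminated) → {(18, 6), (28, 13), (28, 16), (28, 20), (28, 29), (28, 3), (28, 6), (28, 8)}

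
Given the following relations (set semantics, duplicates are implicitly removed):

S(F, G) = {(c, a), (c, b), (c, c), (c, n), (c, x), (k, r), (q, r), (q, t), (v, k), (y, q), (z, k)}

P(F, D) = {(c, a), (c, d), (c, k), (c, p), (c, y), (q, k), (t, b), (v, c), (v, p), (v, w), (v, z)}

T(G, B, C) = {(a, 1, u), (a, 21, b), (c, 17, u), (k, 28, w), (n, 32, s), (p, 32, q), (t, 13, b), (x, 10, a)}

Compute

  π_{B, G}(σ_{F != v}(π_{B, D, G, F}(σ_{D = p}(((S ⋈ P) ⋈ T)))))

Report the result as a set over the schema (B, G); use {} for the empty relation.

{(1, a), (10, x), (17, c), (21, a), (32, n)}

Joining S and P on F yields {(c, a, a), (c, a, d), (c, a, k), (c, a, p), (c, a, y), (c, b, a), (c, b, d), (c, b, k), (c, b, p), (c, b, y), (c, c, a), (c, c, d), (c, c, k), (c, c, p), (c, c, y), (c, n, a), (c, n, d), (c, n, k), (c, n, p), (c, n, y), (c, x, a), (c, x, d), (c, x, k), (c, x, p), (c, x, y), (q, r, k), (q, t, k), (v, k, c), (v, k, p), (v, k, w), (v, k, z)}.
Joining (S ⋈ P) and T on G yields {(c, a, a, 1, u), (c, a, a, 21, b), (c, a, d, 1, u), (c, a, d, 21, b), (c, a, k, 1, u), (c, a, k, 21, b), (c, a, p, 1, u), (c, a, p, 21, b), (c, a, y, 1, u), (c, a, y, 21, b), (c, c, a, 17, u), (c, c, d, 17, u), (c, c, k, 17, u), (c, c, p, 17, u), (c, c, y, 17, u), (c, n, a, 32, s), (c, n, d, 32, s), (c, n, k, 32, s), (c, n, p, 32, s), (c, n, y, 32, s), (c, x, a, 10, a), (c, x, d, 10, a), (c, x, k, 10, a), (c, x, p, 10, a), (c, x, y, 10, a), (q, t, k, 13, b), (v, k, c, 28, w), (v, k, p, 28, w), (v, k, w, 28, w), (v, k, z, 28, w)}.
σ[D = p]: keep tuples satisfying D = p → {(c, a, p, 1, u), (c, a, p, 21, b), (c, c, p, 17, u), (c, n, p, 32, s), (c, x, p, 10, a), (v, k, p, 28, w)}
π[B, D, G, F]: project onto (B, D, G, F) → {(1, p, a, c), (10, p, x, c), (17, p, c, c), (21, p, a, c), (28, p, k, v), (32, p, n, c)}
σ[F != v]: keep tuples satisfying F != v → {(1, p, a, c), (10, p, x, c), (17, p, c, c), (21, p, a, c), (32, p, n, c)}
π[B, G]: project onto (B, G) → {(1, a), (10, x), (17, c), (21, a), (32, n)}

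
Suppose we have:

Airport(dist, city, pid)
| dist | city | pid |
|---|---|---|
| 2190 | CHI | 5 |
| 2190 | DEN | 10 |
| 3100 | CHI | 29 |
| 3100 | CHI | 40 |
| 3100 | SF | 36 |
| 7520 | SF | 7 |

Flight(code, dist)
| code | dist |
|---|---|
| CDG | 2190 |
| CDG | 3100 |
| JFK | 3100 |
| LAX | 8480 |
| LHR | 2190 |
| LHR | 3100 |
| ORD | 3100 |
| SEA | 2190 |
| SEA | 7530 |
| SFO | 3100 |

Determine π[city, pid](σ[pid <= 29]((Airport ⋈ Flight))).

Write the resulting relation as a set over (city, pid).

Airport ⋈ Flight (natural join on dist): {(2190, CHI, 5, CDG), (2190, CHI, 5, LHR), (2190, CHI, 5, SEA), (2190, DEN, 10, CDG), (2190, DEN, 10, LHR), (2190, DEN, 10, SEA), (3100, CHI, 29, CDG), (3100, CHI, 29, JFK), (3100, CHI, 29, LHR), (3100, CHI, 29, ORD), (3100, CHI, 29, SFO), (3100, CHI, 40, CDG), (3100, CHI, 40, JFK), (3100, CHI, 40, LHR), (3100, CHI, 40, ORD), (3100, CHI, 40, SFO), (3100, SF, 36, CDG), (3100, SF, 36, JFK), (3100, SF, 36, LHR), (3100, SF, 36, ORD), (3100, SF, 36, SFO)}
Filtering on pid <= 29 leaves {(2190, CHI, 5, CDG), (2190, CHI, 5, LHR), (2190, CHI, 5, SEA), (2190, DEN, 10, CDG), (2190, DEN, 10, LHR), (2190, DEN, 10, SEA), (3100, CHI, 29, CDG), (3100, CHI, 29, JFK), (3100, CHI, 29, LHR), (3100, CHI, 29, ORD), (3100, CHI, 29, SFO)}.
π_{city, pid} gives {(CHI, 29), (CHI, 5), (DEN, 10)} (8 duplicate(s) eliminated).

{(CHI, 29), (CHI, 5), (DEN, 10)}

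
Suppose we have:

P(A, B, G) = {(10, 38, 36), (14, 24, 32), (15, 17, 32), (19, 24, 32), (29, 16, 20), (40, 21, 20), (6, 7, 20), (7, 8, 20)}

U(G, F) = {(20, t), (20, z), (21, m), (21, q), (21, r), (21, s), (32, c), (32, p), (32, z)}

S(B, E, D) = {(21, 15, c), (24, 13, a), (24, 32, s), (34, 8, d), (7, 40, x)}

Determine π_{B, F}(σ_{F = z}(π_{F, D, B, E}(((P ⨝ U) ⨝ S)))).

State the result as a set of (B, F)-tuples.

{(21, z), (24, z), (7, z)}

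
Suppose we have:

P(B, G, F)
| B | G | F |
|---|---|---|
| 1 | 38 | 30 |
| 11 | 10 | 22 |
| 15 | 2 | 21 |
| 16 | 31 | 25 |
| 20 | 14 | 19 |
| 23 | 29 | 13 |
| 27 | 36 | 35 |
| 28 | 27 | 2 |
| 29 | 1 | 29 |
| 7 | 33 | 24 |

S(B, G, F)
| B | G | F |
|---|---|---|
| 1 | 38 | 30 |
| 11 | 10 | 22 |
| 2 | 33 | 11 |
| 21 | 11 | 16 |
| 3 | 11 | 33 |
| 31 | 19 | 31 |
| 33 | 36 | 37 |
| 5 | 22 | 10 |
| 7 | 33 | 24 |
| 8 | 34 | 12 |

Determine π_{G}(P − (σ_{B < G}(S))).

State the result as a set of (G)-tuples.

σ[B < G]: keep tuples satisfying B < G → {(1, 38, 30), (2, 33, 11), (3, 11, 33), (33, 36, 37), (5, 22, 10), (7, 33, 24), (8, 34, 12)}
Taking the difference: {(11, 10, 22), (15, 2, 21), (16, 31, 25), (20, 14, 19), (23, 29, 13), (27, 36, 35), (28, 27, 2), (29, 1, 29)}
π[G]: project onto (G) → {1, 10, 14, 2, 27, 29, 31, 36}

{1, 10, 14, 2, 27, 29, 31, 36}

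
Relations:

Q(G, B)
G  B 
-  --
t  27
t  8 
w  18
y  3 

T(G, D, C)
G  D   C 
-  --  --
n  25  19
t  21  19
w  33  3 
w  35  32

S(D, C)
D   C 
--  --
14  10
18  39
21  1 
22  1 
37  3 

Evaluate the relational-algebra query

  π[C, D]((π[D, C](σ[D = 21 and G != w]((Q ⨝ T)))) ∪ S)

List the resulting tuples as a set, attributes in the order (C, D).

{(1, 21), (1, 22), (10, 14), (19, 21), (3, 37), (39, 18)}

Joining Q and T on G yields {(t, 27, 21, 19), (t, 8, 21, 19), (w, 18, 33, 3), (w, 18, 35, 32)}.
σ[D = 21 and G != w]: keep tuples satisfying D = 21 and G != w → {(t, 27, 21, 19), (t, 8, 21, 19)}
Projecting to D, C (1 duplicate(s) eliminated): {(21, 19)}
Taking the union: {(14, 10), (18, 39), (21, 1), (21, 19), (22, 1), (37, 3)}
Projecting to C, D: {(1, 21), (1, 22), (10, 14), (19, 21), (3, 37), (39, 18)}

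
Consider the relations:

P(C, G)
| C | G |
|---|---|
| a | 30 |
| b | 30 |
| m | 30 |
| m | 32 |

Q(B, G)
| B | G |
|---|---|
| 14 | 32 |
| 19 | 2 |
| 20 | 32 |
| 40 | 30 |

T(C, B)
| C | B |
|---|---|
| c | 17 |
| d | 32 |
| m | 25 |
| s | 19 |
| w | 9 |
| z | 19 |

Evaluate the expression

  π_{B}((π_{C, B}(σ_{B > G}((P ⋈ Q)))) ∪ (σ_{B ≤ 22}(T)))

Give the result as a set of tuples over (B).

{17, 19, 40, 9}

Natural join on G: {(a, 30, 40), (b, 30, 40), (m, 30, 40), (m, 32, 14), (m, 32, 20)}
Selection B > G: {(a, 30, 40), (b, 30, 40), (m, 30, 40)}
π_{C, B} gives {(a, 40), (b, 40), (m, 40)}.
Selection B ≤ 22: {(c, 17), (s, 19), (w, 9), (z, 19)}
Taking the union: {(a, 40), (b, 40), (c, 17), (m, 40), (s, 19), (w, 9), (z, 19)}
π_{B} gives {17, 19, 40, 9} (3 duplicate(s) eliminated).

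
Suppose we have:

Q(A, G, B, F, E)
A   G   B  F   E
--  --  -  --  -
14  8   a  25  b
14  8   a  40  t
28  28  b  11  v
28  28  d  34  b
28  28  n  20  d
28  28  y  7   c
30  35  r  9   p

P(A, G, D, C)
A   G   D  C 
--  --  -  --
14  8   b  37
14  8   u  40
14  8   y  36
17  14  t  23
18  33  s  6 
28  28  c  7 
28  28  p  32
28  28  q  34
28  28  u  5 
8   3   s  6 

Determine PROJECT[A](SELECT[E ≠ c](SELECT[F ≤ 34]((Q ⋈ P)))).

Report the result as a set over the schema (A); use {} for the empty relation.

{14, 28}

Q ⋈ P (natural join on A, G): {(14, 8, a, 25, b, b, 37), (14, 8, a, 25, b, u, 40), (14, 8, a, 25, b, y, 36), (14, 8, a, 40, t, b, 37), (14, 8, a, 40, t, u, 40), (14, 8, a, 40, t, y, 36), (28, 28, b, 11, v, c, 7), (28, 28, b, 11, v, p, 32), (28, 28, b, 11, v, q, 34), (28, 28, b, 11, v, u, 5), (28, 28, d, 34, b, c, 7), (28, 28, d, 34, b, p, 32), (28, 28, d, 34, b, q, 34), (28, 28, d, 34, b, u, 5), (28, 28, n, 20, d, c, 7), (28, 28, n, 20, d, p, 32), (28, 28, n, 20, d, q, 34), (28, 28, n, 20, d, u, 5), (28, 28, y, 7, c, c, 7), (28, 28, y, 7, c, p, 32), (28, 28, y, 7, c, q, 34), (28, 28, y, 7, c, u, 5)}
Apply σ_{F ≤ 34}; surviving tuples: {(14, 8, a, 25, b, b, 37), (14, 8, a, 25, b, u, 40), (14, 8, a, 25, b, y, 36), (28, 28, b, 11, v, c, 7), (28, 28, b, 11, v, p, 32), (28, 28, b, 11, v, q, 34), (28, 28, b, 11, v, u, 5), (28, 28, d, 34, b, c, 7), (28, 28, d, 34, b, p, 32), (28, 28, d, 34, b, q, 34), (28, 28, d, 34, b, u, 5), (28, 28, n, 20, d, c, 7), (28, 28, n, 20, d, p, 32), (28, 28, n, 20, d, q, 34), (28, 28, n, 20, d, u, 5), (28, 28, y, 7, c, c, 7), (28, 28, y, 7, c, p, 32), (28, 28, y, 7, c, q, 34), (28, 28, y, 7, c, u, 5)}
Apply σ_{E ≠ c}; surviving tuples: {(14, 8, a, 25, b, b, 37), (14, 8, a, 25, b, u, 40), (14, 8, a, 25, b, y, 36), (28, 28, b, 11, v, c, 7), (28, 28, b, 11, v, p, 32), (28, 28, b, 11, v, q, 34), (28, 28, b, 11, v, u, 5), (28, 28, d, 34, b, c, 7), (28, 28, d, 34, b, p, 32), (28, 28, d, 34, b, q, 34), (28, 28, d, 34, b, u, 5), (28, 28, n, 20, d, c, 7), (28, 28, n, 20, d, p, 32), (28, 28, n, 20, d, q, 34), (28, 28, n, 20, d, u, 5)}
Projecting to A (13 duplicate(s) eliminated): {14, 28}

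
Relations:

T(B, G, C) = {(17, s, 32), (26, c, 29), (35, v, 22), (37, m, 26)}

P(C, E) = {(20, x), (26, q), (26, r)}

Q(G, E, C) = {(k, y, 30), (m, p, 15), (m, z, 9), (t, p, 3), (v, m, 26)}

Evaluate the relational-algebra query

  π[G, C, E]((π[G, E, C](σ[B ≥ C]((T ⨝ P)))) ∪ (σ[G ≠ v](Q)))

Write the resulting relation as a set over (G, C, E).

{(k, 30, y), (m, 15, p), (m, 26, q), (m, 26, r), (m, 9, z), (t, 3, p)}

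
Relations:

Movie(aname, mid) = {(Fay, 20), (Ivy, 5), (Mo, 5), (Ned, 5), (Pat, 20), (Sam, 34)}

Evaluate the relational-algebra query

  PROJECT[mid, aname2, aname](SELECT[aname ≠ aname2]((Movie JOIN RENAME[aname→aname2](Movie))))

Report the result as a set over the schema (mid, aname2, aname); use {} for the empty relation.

{(20, Fay, Pat), (20, Pat, Fay), (5, Ivy, Mo), (5, Ivy, Ned), (5, Mo, Ivy), (5, Mo, Ned), (5, Ned, Ivy), (5, Ned, Mo)}

ρ[aname→aname2]: schema becomes (aname2, mid); tuples unchanged.
Movie ⋈ RENAME[aname→aname2](Movie) (natural join on mid): {(Fay, 20, Fay), (Fay, 20, Pat), (Ivy, 5, Ivy), (Ivy, 5, Mo), (Ivy, 5, Ned), (Mo, 5, Ivy), (Mo, 5, Mo), (Mo, 5, Ned), (Ned, 5, Ivy), (Ned, 5, Mo), (Ned, 5, Ned), (Pat, 20, Fay), (Pat, 20, Pat), (Sam, 34, Sam)}
Selection aname ≠ aname2: {(Fay, 20, Pat), (Ivy, 5, Mo), (Ivy, 5, Ned), (Mo, 5, Ivy), (Mo, 5, Ned), (Ned, 5, Ivy), (Ned, 5, Mo), (Pat, 20, Fay)}
Keep only column(s) mid, aname2, aname: {(20, Fay, Pat), (20, Pat, Fay), (5, Ivy, Mo), (5, Ivy, Ned), (5, Mo, Ivy), (5, Mo, Ned), (5, Ned, Ivy), (5, Ned, Mo)}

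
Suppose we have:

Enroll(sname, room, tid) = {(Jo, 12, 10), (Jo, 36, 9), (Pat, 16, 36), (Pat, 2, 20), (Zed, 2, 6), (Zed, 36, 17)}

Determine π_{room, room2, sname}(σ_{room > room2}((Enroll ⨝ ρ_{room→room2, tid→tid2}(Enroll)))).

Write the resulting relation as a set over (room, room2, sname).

ρ[room→room2, tid→tid2]: schema becomes (sname, room2, tid2); tuples unchanged.
Joining Enroll and ρ_{room→room2, tid→tid2}(Enroll) on sname yields {(Jo, 12, 10, 12, 10), (Jo, 12, 10, 36, 9), (Jo, 36, 9, 12, 10), (Jo, 36, 9, 36, 9), (Pat, 16, 36, 16, 36), (Pat, 16, 36, 2, 20), (Pat, 2, 20, 16, 36), (Pat, 2, 20, 2, 20), (Zed, 2, 6, 2, 6), (Zed, 2, 6, 36, 17), (Zed, 36, 17, 2, 6), (Zed, 36, 17, 36, 17)}.
Filtering on room > room2 leaves {(Jo, 36, 9, 12, 10), (Pat, 16, 36, 2, 20), (Zed, 36, 17, 2, 6)}.
Keep only column(s) room, room2, sname: {(16, 2, Pat), (36, 12, Jo), (36, 2, Zed)}

{(16, 2, Pat), (36, 12, Jo), (36, 2, Zed)}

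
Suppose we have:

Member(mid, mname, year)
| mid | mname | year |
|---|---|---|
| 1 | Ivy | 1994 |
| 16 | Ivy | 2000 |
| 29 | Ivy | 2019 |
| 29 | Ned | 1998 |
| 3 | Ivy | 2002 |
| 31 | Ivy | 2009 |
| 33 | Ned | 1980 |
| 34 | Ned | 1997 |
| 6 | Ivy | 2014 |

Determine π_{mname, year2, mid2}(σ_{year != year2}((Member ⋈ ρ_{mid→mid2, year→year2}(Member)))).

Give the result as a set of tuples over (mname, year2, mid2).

{(Ivy, 1994, 1), (Ivy, 2000, 16), (Ivy, 2002, 3), (Ivy, 2009, 31), (Ivy, 2014, 6), (Ivy, 2019, 29), (Ned, 1980, 33), (Ned, 1997, 34), (Ned, 1998, 29)}

ρ[mid→mid2, year→year2]: schema becomes (mid2, mname, year2); tuples unchanged.
Joining Member and ρ_{mid→mid2, year→year2}(Member) on mname yields {(1, Ivy, 1994, 1, 1994), (1, Ivy, 1994, 16, 2000), (1, Ivy, 1994, 29, 2019), (1, Ivy, 1994, 3, 2002), (1, Ivy, 1994, 31, 2009), (1, Ivy, 1994, 6, 2014), (16, Ivy, 2000, 1, 1994), (16, Ivy, 2000, 16, 2000), (16, Ivy, 2000, 29, 2019), (16, Ivy, 2000, 3, 2002), (16, Ivy, 2000, 31, 2009), (16, Ivy, 2000, 6, 2014), (29, Ivy, 2019, 1, 1994), (29, Ivy, 2019, 16, 2000), (29, Ivy, 2019, 29, 2019), (29, Ivy, 2019, 3, 2002), (29, Ivy, 2019, 31, 2009), (29, Ivy, 2019, 6, 2014), (29, Ned, 1998, 29, 1998), (29, Ned, 1998, 33, 1980), (29, Ned, 1998, 34, 1997), (3, Ivy, 2002, 1, 1994), (3, Ivy, 2002, 16, 2000), (3, Ivy, 2002, 29, 2019), (3, Ivy, 2002, 3, 2002), (3, Ivy, 2002, 31, 2009), (3, Ivy, 2002, 6, 2014), (31, Ivy, 2009, 1, 1994), (31, Ivy, 2009, 16, 2000), (31, Ivy, 2009, 29, 2019), (31, Ivy, 2009, 3, 2002), (31, Ivy, 2009, 31, 2009), (31, Ivy, 2009, 6, 2014), (33, Ned, 1980, 29, 1998), (33, Ned, 1980, 33, 1980), (33, Ned, 1980, 34, 1997), (34, Ned, 1997, 29, 1998), (34, Ned, 1997, 33, 1980), (34, Ned, 1997, 34, 1997), (6, Ivy, 2014, 1, 1994), (6, Ivy, 2014, 16, 2000), (6, Ivy, 2014, 29, 2019), (6, Ivy, 2014, 3, 2002), (6, Ivy, 2014, 31, 2009), (6, Ivy, 2014, 6, 2014)}.
Selection year != year2: {(1, Ivy, 1994, 16, 2000), (1, Ivy, 1994, 29, 2019), (1, Ivy, 1994, 3, 2002), (1, Ivy, 1994, 31, 2009), (1, Ivy, 1994, 6, 2014), (16, Ivy, 2000, 1, 1994), (16, Ivy, 2000, 29, 2019), (16, Ivy, 2000, 3, 2002), (16, Ivy, 2000, 31, 2009), (16, Ivy, 2000, 6, 2014), (29, Ivy, 2019, 1, 1994), (29, Ivy, 2019, 16, 2000), (29, Ivy, 2019, 3, 2002), (29, Ivy, 2019, 31, 2009), (29, Ivy, 2019, 6, 2014), (29, Ned, 1998, 33, 1980), (29, Ned, 1998, 34, 1997), (3, Ivy, 2002, 1, 1994), (3, Ivy, 2002, 16, 2000), (3, Ivy, 2002, 29, 2019), (3, Ivy, 2002, 31, 2009), (3, Ivy, 2002, 6, 2014), (31, Ivy, 2009, 1, 1994), (31, Ivy, 2009, 16, 2000), (31, Ivy, 2009, 29, 2019), (31, Ivy, 2009, 3, 2002), (31, Ivy, 2009, 6, 2014), (33, Ned, 1980, 29, 1998), (33, Ned, 1980, 34, 1997), (34, Ned, 1997, 29, 1998), (34, Ned, 1997, 33, 1980), (6, Ivy, 2014, 1, 1994), (6, Ivy, 2014, 16, 2000), (6, Ivy, 2014, 29, 2019), (6, Ivy, 2014, 3, 2002), (6, Ivy, 2014, 31, 2009)}
Projecting to mname, year2, mid2 (27 duplicate(s) eliminated): {(Ivy, 1994, 1), (Ivy, 2000, 16), (Ivy, 2002, 3), (Ivy, 2009, 31), (Ivy, 2014, 6), (Ivy, 2019, 29), (Ned, 1980, 33), (Ned, 1997, 34), (Ned, 1998, 29)}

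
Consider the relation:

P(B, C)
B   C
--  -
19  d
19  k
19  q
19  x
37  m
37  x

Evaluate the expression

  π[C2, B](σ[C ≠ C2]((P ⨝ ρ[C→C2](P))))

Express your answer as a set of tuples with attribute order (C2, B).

ρ[C→C2]: schema becomes (B, C2); tuples unchanged.
Natural join on B: {(19, d, d), (19, d, k), (19, d, q), (19, d, x), (19, k, d), (19, k, k), (19, k, q), (19, k, x), (19, q, d), (19, q, k), (19, q, q), (19, q, x), (19, x, d), (19, x, k), (19, x, q), (19, x, x), (37, m, m), (37, m, x), (37, x, m), (37, x, x)}
Filtering on C ≠ C2 leaves {(19, d, k), (19, d, q), (19, d, x), (19, k, d), (19, k, q), (19, k, x), (19, q, d), (19, q, k), (19, q, x), (19, x, d), (19, x, k), (19, x, q), (37, m, x), (37, x, m)}.
Keep only column(s) C2, B (8 duplicate(s) eliminated): {(d, 19), (k, 19), (m, 37), (q, 19), (x, 19), (x, 37)}

{(d, 19), (k, 19), (m, 37), (q, 19), (x, 19), (x, 37)}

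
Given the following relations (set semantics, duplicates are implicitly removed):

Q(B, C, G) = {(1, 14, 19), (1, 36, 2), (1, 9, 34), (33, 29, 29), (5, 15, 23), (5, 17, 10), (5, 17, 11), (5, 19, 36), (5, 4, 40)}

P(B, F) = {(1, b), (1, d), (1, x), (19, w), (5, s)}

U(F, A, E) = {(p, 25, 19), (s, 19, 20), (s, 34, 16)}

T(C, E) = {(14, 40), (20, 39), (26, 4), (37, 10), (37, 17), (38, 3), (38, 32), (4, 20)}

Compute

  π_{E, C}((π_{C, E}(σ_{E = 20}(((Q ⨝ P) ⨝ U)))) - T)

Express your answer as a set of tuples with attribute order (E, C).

Q ⋈ P (natural join on B): {(1, 14, 19, b), (1, 14, 19, d), (1, 14, 19, x), (1, 36, 2, b), (1, 36, 2, d), (1, 36, 2, x), (1, 9, 34, b), (1, 9, 34, d), (1, 9, 34, x), (5, 15, 23, s), (5, 17, 10, s), (5, 17, 11, s), (5, 19, 36, s), (5, 4, 40, s)}
(Q ⨝ P) ⋈ U (natural join on F): {(5, 15, 23, s, 19, 20), (5, 15, 23, s, 34, 16), (5, 17, 10, s, 19, 20), (5, 17, 10, s, 34, 16), (5, 17, 11, s, 19, 20), (5, 17, 11, s, 34, 16), (5, 19, 36, s, 19, 20), (5, 19, 36, s, 34, 16), (5, 4, 40, s, 19, 20), (5, 4, 40, s, 34, 16)}
Filtering on E = 20 leaves {(5, 15, 23, s, 19, 20), (5, 17, 10, s, 19, 20), (5, 17, 11, s, 19, 20), (5, 19, 36, s, 19, 20), (5, 4, 40, s, 19, 20)}.
π[C, E]: project onto (C, E) (1 duplicate(s) eliminated) → {(15, 20), (17, 20), (19, 20), (4, 20)}
Taking the difference: {(15, 20), (17, 20), (19, 20)}
π[E, C]: project onto (E, C) → {(20, 15), (20, 17), (20, 19)}

{(20, 15), (20, 17), (20, 19)}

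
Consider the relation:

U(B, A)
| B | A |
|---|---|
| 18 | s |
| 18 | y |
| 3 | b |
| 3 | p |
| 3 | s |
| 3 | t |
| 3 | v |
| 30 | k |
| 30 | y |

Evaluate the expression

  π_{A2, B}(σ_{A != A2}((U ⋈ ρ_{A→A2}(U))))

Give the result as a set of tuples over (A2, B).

{(b, 3), (k, 30), (p, 3), (s, 18), (s, 3), (t, 3), (v, 3), (y, 18), (y, 30)}

ρ[A→A2]: schema becomes (B, A2); tuples unchanged.
Joining U and ρ_{A→A2}(U) on B yields {(18, s, s), (18, s, y), (18, y, s), (18, y, y), (3, b, b), (3, b, p), (3, b, s), (3, b, t), (3, b, v), (3, p, b), (3, p, p), (3, p, s), (3, p, t), (3, p, v), (3, s, b), (3, s, p), (3, s, s), (3, s, t), (3, s, v), (3, t, b), (3, t, p), (3, t, s), (3, t, t), (3, t, v), (3, v, b), (3, v, p), (3, v, s), (3, v, t), (3, v, v), (30, k, k), (30, k, y), (30, y, k), (30, y, y)}.
σ[A != A2]: keep tuples satisfying A != A2 → {(18, s, y), (18, y, s), (3, b, p), (3, b, s), (3, b, t), (3, b, v), (3, p, b), (3, p, s), (3, p, t), (3, p, v), (3, s, b), (3, s, p), (3, s, t), (3, s, v), (3, t, b), (3, t, p), (3, t, s), (3, t, v), (3, v, b), (3, v, p), (3, v, s), (3, v, t), (30, k, y), (30, y, k)}
π[A2, B]: project onto (A2, B) (15 duplicate(s) eliminated) → {(b, 3), (k, 30), (p, 3), (s, 18), (s, 3), (t, 3), (v, 3), (y, 18), (y, 30)}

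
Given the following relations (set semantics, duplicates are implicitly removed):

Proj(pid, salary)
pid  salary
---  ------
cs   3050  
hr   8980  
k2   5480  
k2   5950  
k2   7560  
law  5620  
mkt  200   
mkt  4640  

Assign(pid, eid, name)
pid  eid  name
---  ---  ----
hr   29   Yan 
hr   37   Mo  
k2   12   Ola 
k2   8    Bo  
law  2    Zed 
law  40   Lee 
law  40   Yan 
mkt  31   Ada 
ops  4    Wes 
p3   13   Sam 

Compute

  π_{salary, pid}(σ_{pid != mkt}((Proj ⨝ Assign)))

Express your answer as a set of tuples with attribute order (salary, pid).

Natural join on pid: {(hr, 8980, 29, Yan), (hr, 8980, 37, Mo), (k2, 5480, 12, Ola), (k2, 5480, 8, Bo), (k2, 5950, 12, Ola), (k2, 5950, 8, Bo), (k2, 7560, 12, Ola), (k2, 7560, 8, Bo), (law, 5620, 2, Zed), (law, 5620, 40, Lee), (law, 5620, 40, Yan), (mkt, 200, 31, Ada), (mkt, 4640, 31, Ada)}
Filtering on pid != mkt leaves {(hr, 8980, 29, Yan), (hr, 8980, 37, Mo), (k2, 5480, 12, Ola), (k2, 5480, 8, Bo), (k2, 5950, 12, Ola), (k2, 5950, 8, Bo), (k2, 7560, 12, Ola), (k2, 7560, 8, Bo), (law, 5620, 2, Zed), (law, 5620, 40, Lee), (law, 5620, 40, Yan)}.
Projecting to salary, pid (6 duplicate(s) eliminated): {(5480, k2), (5620, law), (5950, k2), (7560, k2), (8980, hr)}

{(5480, k2), (5620, law), (5950, k2), (7560, k2), (8980, hr)}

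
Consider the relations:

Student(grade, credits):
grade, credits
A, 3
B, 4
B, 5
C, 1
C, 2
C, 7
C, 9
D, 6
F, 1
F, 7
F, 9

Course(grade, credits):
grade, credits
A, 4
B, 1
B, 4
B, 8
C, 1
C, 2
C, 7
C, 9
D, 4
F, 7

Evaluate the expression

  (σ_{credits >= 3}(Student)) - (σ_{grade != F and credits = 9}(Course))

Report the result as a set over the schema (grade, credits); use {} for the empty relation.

{(A, 3), (B, 4), (B, 5), (C, 7), (D, 6), (F, 7), (F, 9)}

Filtering on credits >= 3 leaves {(A, 3), (B, 4), (B, 5), (C, 7), (C, 9), (D, 6), (F, 7), (F, 9)}.
Filtering on grade != F and credits = 9 leaves {(C, 9)}.
Taking the difference: {(A, 3), (B, 4), (B, 5), (C, 7), (D, 6), (F, 7), (F, 9)}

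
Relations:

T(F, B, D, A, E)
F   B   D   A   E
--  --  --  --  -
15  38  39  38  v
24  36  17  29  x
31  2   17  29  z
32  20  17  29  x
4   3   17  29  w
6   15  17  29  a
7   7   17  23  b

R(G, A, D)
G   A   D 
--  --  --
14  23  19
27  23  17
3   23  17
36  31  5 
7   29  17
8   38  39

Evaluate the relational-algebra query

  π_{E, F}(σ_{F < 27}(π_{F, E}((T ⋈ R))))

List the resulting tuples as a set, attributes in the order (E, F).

{(a, 6), (b, 7), (v, 15), (w, 4), (x, 24)}

Joining T and R on D, A yields {(15, 38, 39, 38, v, 8), (24, 36, 17, 29, x, 7), (31, 2, 17, 29, z, 7), (32, 20, 17, 29, x, 7), (4, 3, 17, 29, w, 7), (6, 15, 17, 29, a, 7), (7, 7, 17, 23, b, 27), (7, 7, 17, 23, b, 3)}.
Projecting to F, E (1 duplicate(s) eliminated): {(15, v), (24, x), (31, z), (32, x), (4, w), (6, a), (7, b)}
Apply σ_{F < 27}; surviving tuples: {(15, v), (24, x), (4, w), (6, a), (7, b)}
Projecting to E, F: {(a, 6), (b, 7), (v, 15), (w, 4), (x, 24)}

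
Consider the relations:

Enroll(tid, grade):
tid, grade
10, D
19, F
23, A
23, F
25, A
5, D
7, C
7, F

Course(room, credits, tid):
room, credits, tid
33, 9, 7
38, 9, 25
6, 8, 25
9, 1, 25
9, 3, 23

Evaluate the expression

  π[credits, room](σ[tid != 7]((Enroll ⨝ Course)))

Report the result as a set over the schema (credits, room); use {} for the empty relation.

{(1, 9), (3, 9), (8, 6), (9, 38)}

Enroll ⋈ Course (natural join on tid): {(23, A, 9, 3), (23, F, 9, 3), (25, A, 38, 9), (25, A, 6, 8), (25, A, 9, 1), (7, C, 33, 9), (7, F, 33, 9)}
σ[tid != 7]: keep tuples satisfying tid != 7 → {(23, A, 9, 3), (23, F, 9, 3), (25, A, 38, 9), (25, A, 6, 8), (25, A, 9, 1)}
Projecting to credits, room (1 duplicate(s) eliminated): {(1, 9), (3, 9), (8, 6), (9, 38)}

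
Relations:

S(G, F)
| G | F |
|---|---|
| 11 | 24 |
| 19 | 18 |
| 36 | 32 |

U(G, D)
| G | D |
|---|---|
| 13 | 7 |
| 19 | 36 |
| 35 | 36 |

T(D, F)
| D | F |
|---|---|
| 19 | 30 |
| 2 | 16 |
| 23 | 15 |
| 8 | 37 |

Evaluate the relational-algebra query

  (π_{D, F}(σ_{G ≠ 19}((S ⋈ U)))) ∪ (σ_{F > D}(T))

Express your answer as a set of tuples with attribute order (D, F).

Joining S and U on G yields {(19, 18, 36)}.
Apply σ_{G ≠ 19}; surviving tuples: {}
Projecting to D, F: {}
Apply σ_{F > D}; surviving tuples: {(19, 30), (2, 16), (8, 37)}
Set union of the two operands is {(19, 30), (2, 16), (8, 37)}.

{(19, 30), (2, 16), (8, 37)}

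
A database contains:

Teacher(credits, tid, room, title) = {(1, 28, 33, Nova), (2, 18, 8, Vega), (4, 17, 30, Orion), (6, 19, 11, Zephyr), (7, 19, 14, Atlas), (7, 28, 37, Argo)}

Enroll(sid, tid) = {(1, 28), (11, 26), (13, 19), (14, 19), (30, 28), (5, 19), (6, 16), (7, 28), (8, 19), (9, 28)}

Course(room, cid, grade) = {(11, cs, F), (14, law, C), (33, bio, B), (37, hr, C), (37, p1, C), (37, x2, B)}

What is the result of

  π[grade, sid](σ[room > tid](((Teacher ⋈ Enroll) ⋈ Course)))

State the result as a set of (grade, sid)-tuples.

{(B, 1), (B, 30), (B, 7), (B, 9), (C, 1), (C, 30), (C, 7), (C, 9)}

Natural join on tid: {(1, 28, 33, Nova, 1), (1, 28, 33, Nova, 30), (1, 28, 33, Nova, 7), (1, 28, 33, Nova, 9), (6, 19, 11, Zephyr, 13), (6, 19, 11, Zephyr, 14), (6, 19, 11, Zephyr, 5), (6, 19, 11, Zephyr, 8), (7, 19, 14, Atlas, 13), (7, 19, 14, Atlas, 14), (7, 19, 14, Atlas, 5), (7, 19, 14, Atlas, 8), (7, 28, 37, Argo, 1), (7, 28, 37, Argo, 30), (7, 28, 37, Argo, 7), (7, 28, 37, Argo, 9)}
Natural join on room: {(1, 28, 33, Nova, 1, bio, B), (1, 28, 33, Nova, 30, bio, B), (1, 28, 33, Nova, 7, bio, B), (1, 28, 33, Nova, 9, bio, B), (6, 19, 11, Zephyr, 13, cs, F), (6, 19, 11, Zephyr, 14, cs, F), (6, 19, 11, Zephyr, 5, cs, F), (6, 19, 11, Zephyr, 8, cs, F), (7, 19, 14, Atlas, 13, law, C), (7, 19, 14, Atlas, 14, law, C), (7, 19, 14, Atlas, 5, law, C), (7, 19, 14, Atlas, 8, law, C), (7, 28, 37, Argo, 1, hr, C), (7, 28, 37, Argo, 1, p1, C), (7, 28, 37, Argo, 1, x2, B), (7, 28, 37, Argo, 30, hr, C), (7, 28, 37, Argo, 30, p1, C), (7, 28, 37, Argo, 30, x2, B), (7, 28, 37, Argo, 7, hr, C), (7, 28, 37, Argo, 7, p1, C), (7, 28, 37, Argo, 7, x2, B), (7, 28, 37, Argo, 9, hr, C), (7, 28, 37, Argo, 9, p1, C), (7, 28, 37, Argo, 9, x2, B)}
Selection room > tid: {(1, 28, 33, Nova, 1, bio, B), (1, 28, 33, Nova, 30, bio, B), (1, 28, 33, Nova, 7, bio, B), (1, 28, 33, Nova, 9, bio, B), (7, 28, 37, Argo, 1, hr, C), (7, 28, 37, Argo, 1, p1, C), (7, 28, 37, Argo, 1, x2, B), (7, 28, 37, Argo, 30, hr, C), (7, 28, 37, Argo, 30, p1, C), (7, 28, 37, Argo, 30, x2, B), (7, 28, 37, Argo, 7, hr, C), (7, 28, 37, Argo, 7, p1, C), (7, 28, 37, Argo, 7, x2, B), (7, 28, 37, Argo, 9, hr, C), (7, 28, 37, Argo, 9, p1, C), (7, 28, 37, Argo, 9, x2, B)}
Keep only column(s) grade, sid (8 duplicate(s) eliminated): {(B, 1), (B, 30), (B, 7), (B, 9), (C, 1), (C, 30), (C, 7), (C, 9)}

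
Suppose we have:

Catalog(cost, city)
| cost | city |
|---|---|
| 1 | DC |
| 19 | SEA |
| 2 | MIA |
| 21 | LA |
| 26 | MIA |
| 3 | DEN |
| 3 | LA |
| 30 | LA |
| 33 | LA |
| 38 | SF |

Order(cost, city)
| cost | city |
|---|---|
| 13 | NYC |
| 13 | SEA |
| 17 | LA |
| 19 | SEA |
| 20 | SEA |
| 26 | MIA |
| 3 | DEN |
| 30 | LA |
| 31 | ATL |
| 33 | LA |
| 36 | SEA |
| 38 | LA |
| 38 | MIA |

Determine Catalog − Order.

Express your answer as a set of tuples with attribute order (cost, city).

{(1, DC), (2, MIA), (21, LA), (3, LA), (38, SF)}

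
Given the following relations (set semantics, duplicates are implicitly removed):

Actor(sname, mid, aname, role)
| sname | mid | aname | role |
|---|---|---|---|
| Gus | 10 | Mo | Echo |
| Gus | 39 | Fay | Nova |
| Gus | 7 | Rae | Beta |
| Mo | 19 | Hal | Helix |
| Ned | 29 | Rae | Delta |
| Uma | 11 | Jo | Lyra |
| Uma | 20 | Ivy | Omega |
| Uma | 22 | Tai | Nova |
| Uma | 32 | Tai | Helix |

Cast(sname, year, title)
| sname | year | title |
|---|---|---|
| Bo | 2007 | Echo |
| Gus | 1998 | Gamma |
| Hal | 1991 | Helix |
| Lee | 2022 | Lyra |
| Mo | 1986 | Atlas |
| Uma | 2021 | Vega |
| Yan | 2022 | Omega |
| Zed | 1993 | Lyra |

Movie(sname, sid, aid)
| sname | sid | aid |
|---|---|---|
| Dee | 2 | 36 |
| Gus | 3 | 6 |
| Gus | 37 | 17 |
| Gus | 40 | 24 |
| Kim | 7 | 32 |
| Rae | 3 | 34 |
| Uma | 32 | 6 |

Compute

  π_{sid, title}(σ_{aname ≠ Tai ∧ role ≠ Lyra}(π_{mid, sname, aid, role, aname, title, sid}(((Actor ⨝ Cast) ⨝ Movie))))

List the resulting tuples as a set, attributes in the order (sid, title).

Natural join on sname: {(Gus, 10, Mo, Echo, 1998, Gamma), (Gus, 39, Fay, Nova, 1998, Gamma), (Gus, 7, Rae, Beta, 1998, Gamma), (Mo, 19, Hal, Helix, 1986, Atlas), (Uma, 11, Jo, Lyra, 2021, Vega), (Uma, 20, Ivy, Omega, 2021, Vega), (Uma, 22, Tai, Nova, 2021, Vega), (Uma, 32, Tai, Helix, 2021, Vega)}
Natural join on sname: {(Gus, 10, Mo, Echo, 1998, Gamma, 3, 6), (Gus, 10, Mo, Echo, 1998, Gamma, 37, 17), (Gus, 10, Mo, Echo, 1998, Gamma, 40, 24), (Gus, 39, Fay, Nova, 1998, Gamma, 3, 6), (Gus, 39, Fay, Nova, 1998, Gamma, 37, 17), (Gus, 39, Fay, Nova, 1998, Gamma, 40, 24), (Gus, 7, Rae, Beta, 1998, Gamma, 3, 6), (Gus, 7, Rae, Beta, 1998, Gamma, 37, 17), (Gus, 7, Rae, Beta, 1998, Gamma, 40, 24), (Uma, 11, Jo, Lyra, 2021, Vega, 32, 6), (Uma, 20, Ivy, Omega, 2021, Vega, 32, 6), (Uma, 22, Tai, Nova, 2021, Vega, 32, 6), (Uma, 32, Tai, Helix, 2021, Vega, 32, 6)}
π_{mid, sname, aid, role, aname, title, sid} gives {(10, Gus, 17, Echo, Mo, Gamma, 37), (10, Gus, 24, Echo, Mo, Gamma, 40), (10, Gus, 6, Echo, Mo, Gamma, 3), (11, Uma, 6, Lyra, Jo, Vega, 32), (20, Uma, 6, Omega, Ivy, Vega, 32), (22, Uma, 6, Nova, Tai, Vega, 32), (32, Uma, 6, Helix, Tai, Vega, 32), (39, Gus, 17, Nova, Fay, Gamma, 37), (39, Gus, 24, Nova, Fay, Gamma, 40), (39, Gus, 6, Nova, Fay, Gamma, 3), (7, Gus, 17, Beta, Rae, Gamma, 37), (7, Gus, 24, Beta, Rae, Gamma, 40), (7, Gus, 6, Beta, Rae, Gamma, 3)}.
Apply σ_{aname ≠ Tai ∧ role ≠ Lyra}; surviving tuples: {(10, Gus, 17, Echo, Mo, Gamma, 37), (10, Gus, 24, Echo, Mo, Gamma, 40), (10, Gus, 6, Echo, Mo, Gamma, 3), (20, Uma, 6, Omega, Ivy, Vega, 32), (39, Gus, 17, Nova, Fay, Gamma, 37), (39, Gus, 24, Nova, Fay, Gamma, 40), (39, Gus, 6, Nova, Fay, Gamma, 3), (7, Gus, 17, Beta, Rae, Gamma, 37), (7, Gus, 24, Beta, Rae, Gamma, 40), (7, Gus, 6, Beta, Rae, Gamma, 3)}
π_{sid, title} gives {(3, Gamma), (32, Vega), (37, Gamma), (40, Gamma)} (6 duplicate(s) eliminated).

{(3, Gamma), (32, Vega), (37, Gamma), (40, Gamma)}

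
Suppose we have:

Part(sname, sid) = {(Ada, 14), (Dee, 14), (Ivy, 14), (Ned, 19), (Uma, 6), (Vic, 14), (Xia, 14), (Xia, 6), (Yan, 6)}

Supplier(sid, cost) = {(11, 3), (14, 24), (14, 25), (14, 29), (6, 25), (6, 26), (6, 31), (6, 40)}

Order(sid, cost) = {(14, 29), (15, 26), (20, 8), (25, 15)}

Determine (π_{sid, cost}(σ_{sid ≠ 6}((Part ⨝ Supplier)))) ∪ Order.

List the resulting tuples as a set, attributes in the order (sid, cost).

{(14, 24), (14, 25), (14, 29), (15, 26), (20, 8), (25, 15)}

Part ⋈ Supplier (natural join on sid): {(Ada, 14, 24), (Ada, 14, 25), (Ada, 14, 29), (Dee, 14, 24), (Dee, 14, 25), (Dee, 14, 29), (Ivy, 14, 24), (Ivy, 14, 25), (Ivy, 14, 29), (Uma, 6, 25), (Uma, 6, 26), (Uma, 6, 31), (Uma, 6, 40), (Vic, 14, 24), (Vic, 14, 25), (Vic, 14, 29), (Xia, 14, 24), (Xia, 14, 25), (Xia, 14, 29), (Xia, 6, 25), (Xia, 6, 26), (Xia, 6, 31), (Xia, 6, 40), (Yan, 6, 25), (Yan, 6, 26), (Yan, 6, 31), (Yan, 6, 40)}
σ[sid ≠ 6]: keep tuples satisfying sid ≠ 6 → {(Ada, 14, 24), (Ada, 14, 25), (Ada, 14, 29), (Dee, 14, 24), (Dee, 14, 25), (Dee, 14, 29), (Ivy, 14, 24), (Ivy, 14, 25), (Ivy, 14, 29), (Vic, 14, 24), (Vic, 14, 25), (Vic, 14, 29), (Xia, 14, 24), (Xia, 14, 25), (Xia, 14, 29)}
π_{sid, cost} gives {(14, 24), (14, 25), (14, 29)} (12 duplicate(s) eliminated).
Taking the union: {(14, 24), (14, 25), (14, 29), (15, 26), (20, 8), (25, 15)}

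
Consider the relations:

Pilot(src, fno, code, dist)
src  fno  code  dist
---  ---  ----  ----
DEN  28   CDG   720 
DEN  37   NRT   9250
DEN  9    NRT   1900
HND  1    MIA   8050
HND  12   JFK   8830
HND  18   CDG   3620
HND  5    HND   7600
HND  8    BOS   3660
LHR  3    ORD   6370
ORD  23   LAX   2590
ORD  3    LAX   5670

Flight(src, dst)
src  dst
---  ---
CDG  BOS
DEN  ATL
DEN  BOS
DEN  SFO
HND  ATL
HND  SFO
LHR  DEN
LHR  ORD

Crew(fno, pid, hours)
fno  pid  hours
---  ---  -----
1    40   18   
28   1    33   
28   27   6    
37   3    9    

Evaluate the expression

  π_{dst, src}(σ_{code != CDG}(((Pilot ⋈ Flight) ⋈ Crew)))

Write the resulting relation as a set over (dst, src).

Pilot ⋈ Flight (natural join on src): {(DEN, 28, CDG, 720, ATL), (DEN, 28, CDG, 720, BOS), (DEN, 28, CDG, 720, SFO), (DEN, 37, NRT, 9250, ATL), (DEN, 37, NRT, 9250, BOS), (DEN, 37, NRT, 9250, SFO), (DEN, 9, NRT, 1900, ATL), (DEN, 9, NRT, 1900, BOS), (DEN, 9, NRT, 1900, SFO), (HND, 1, MIA, 8050, ATL), (HND, 1, MIA, 8050, SFO), (HND, 12, JFK, 8830, ATL), (HND, 12, JFK, 8830, SFO), (HND, 18, CDG, 3620, ATL), (HND, 18, CDG, 3620, SFO), (HND, 5, HND, 7600, ATL), (HND, 5, HND, 7600, SFO), (HND, 8, BOS, 3660, ATL), (HND, 8, BOS, 3660, SFO), (LHR, 3, ORD, 6370, DEN), (LHR, 3, ORD, 6370, ORD)}
(Pilot ⋈ Flight) ⋈ Crew (natural join on fno): {(DEN, 28, CDG, 720, ATL, 1, 33), (DEN, 28, CDG, 720, ATL, 27, 6), (DEN, 28, CDG, 720, BOS, 1, 33), (DEN, 28, CDG, 720, BOS, 27, 6), (DEN, 28, CDG, 720, SFO, 1, 33), (DEN, 28, CDG, 720, SFO, 27, 6), (DEN, 37, NRT, 9250, ATL, 3, 9), (DEN, 37, NRT, 9250, BOS, 3, 9), (DEN, 37, NRT, 9250, SFO, 3, 9), (HND, 1, MIA, 8050, ATL, 40, 18), (HND, 1, MIA, 8050, SFO, 40, 18)}
Apply σ_{code != CDG}; surviving tuples: {(DEN, 37, NRT, 9250, ATL, 3, 9), (DEN, 37, NRT, 9250, BOS, 3, 9), (DEN, 37, NRT, 9250, SFO, 3, 9), (HND, 1, MIA, 8050, ATL, 40, 18), (HND, 1, MIA, 8050, SFO, 40, 18)}
π[dst, src]: project onto (dst, src) → {(ATL, DEN), (ATL, HND), (BOS, DEN), (SFO, DEN), (SFO, HND)}

{(ATL, DEN), (ATL, HND), (BOS, DEN), (SFO, DEN), (SFO, HND)}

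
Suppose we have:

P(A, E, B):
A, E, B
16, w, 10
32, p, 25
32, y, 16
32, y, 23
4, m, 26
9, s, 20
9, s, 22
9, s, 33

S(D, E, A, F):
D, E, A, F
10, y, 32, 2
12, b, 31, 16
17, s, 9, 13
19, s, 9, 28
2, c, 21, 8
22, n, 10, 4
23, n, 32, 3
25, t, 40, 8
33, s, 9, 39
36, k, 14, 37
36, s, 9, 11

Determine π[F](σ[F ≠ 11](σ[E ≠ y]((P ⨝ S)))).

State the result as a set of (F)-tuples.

Joining P and S on A, E yields {(32, y, 16, 10, 2), (32, y, 23, 10, 2), (9, s, 20, 17, 13), (9, s, 20, 19, 28), (9, s, 20, 33, 39), (9, s, 20, 36, 11), (9, s, 22, 17, 13), (9, s, 22, 19, 28), (9, s, 22, 33, 39), (9, s, 22, 36, 11), (9, s, 33, 17, 13), (9, s, 33, 19, 28), (9, s, 33, 33, 39), (9, s, 33, 36, 11)}.
Apply σ_{E ≠ y}; surviving tuples: {(9, s, 20, 17, 13), (9, s, 20, 19, 28), (9, s, 20, 33, 39), (9, s, 20, 36, 11), (9, s, 22, 17, 13), (9, s, 22, 19, 28), (9, s, 22, 33, 39), (9, s, 22, 36, 11), (9, s, 33, 17, 13), (9, s, 33, 19, 28), (9, s, 33, 33, 39), (9, s, 33, 36, 11)}
Apply σ_{F ≠ 11}; surviving tuples: {(9, s, 20, 17, 13), (9, s, 20, 19, 28), (9, s, 20, 33, 39), (9, s, 22, 17, 13), (9, s, 22, 19, 28), (9, s, 22, 33, 39), (9, s, 33, 17, 13), (9, s, 33, 19, 28), (9, s, 33, 33, 39)}
Projecting to F (6 duplicate(s) eliminated): {13, 28, 39}

{13, 28, 39}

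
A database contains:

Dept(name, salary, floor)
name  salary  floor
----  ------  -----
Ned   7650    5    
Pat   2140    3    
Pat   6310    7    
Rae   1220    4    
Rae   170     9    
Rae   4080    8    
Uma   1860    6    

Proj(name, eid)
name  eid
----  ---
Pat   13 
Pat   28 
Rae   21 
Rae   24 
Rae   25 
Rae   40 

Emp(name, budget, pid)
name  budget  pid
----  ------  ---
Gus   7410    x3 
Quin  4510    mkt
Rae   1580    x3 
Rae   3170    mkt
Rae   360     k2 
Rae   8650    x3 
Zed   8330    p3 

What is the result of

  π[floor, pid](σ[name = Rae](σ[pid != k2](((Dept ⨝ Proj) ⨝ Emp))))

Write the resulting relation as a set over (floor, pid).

Natural join on name: {(Pat, 2140, 3, 13), (Pat, 2140, 3, 28), (Pat, 6310, 7, 13), (Pat, 6310, 7, 28), (Rae, 1220, 4, 21), (Rae, 1220, 4, 24), (Rae, 1220, 4, 25), (Rae, 1220, 4, 40), (Rae, 170, 9, 21), (Rae, 170, 9, 24), (Rae, 170, 9, 25), (Rae, 170, 9, 40), (Rae, 4080, 8, 21), (Rae, 4080, 8, 24), (Rae, 4080, 8, 25), (Rae, 4080, 8, 40)}
Natural join on name: {(Rae, 1220, 4, 21, 1580, x3), (Rae, 1220, 4, 21, 3170, mkt), (Rae, 1220, 4, 21, 360, k2), (Rae, 1220, 4, 21, 8650, x3), (Rae, 1220, 4, 24, 1580, x3), (Rae, 1220, 4, 24, 3170, mkt), (Rae, 1220, 4, 24, 360, k2), (Rae, 1220, 4, 24, 8650, x3), (Rae, 1220, 4, 25, 1580, x3), (Rae, 1220, 4, 25, 3170, mkt), (Rae, 1220, 4, 25, 360, k2), (Rae, 1220, 4, 25, 8650, x3), (Rae, 1220, 4, 40, 1580, x3), (Rae, 1220, 4, 40, 3170, mkt), (Rae, 1220, 4, 40, 360, k2), (Rae, 1220, 4, 40, 8650, x3), (Rae, 170, 9, 21, 1580, x3), (Rae, 170, 9, 21, 3170, mkt), (Rae, 170, 9, 21, 360, k2), (Rae, 170, 9, 21, 8650, x3), (Rae, 170, 9, 24, 1580, x3), (Rae, 170, 9, 24, 3170, mkt), (Rae, 170, 9, 24, 360, k2), (Rae, 170, 9, 24, 8650, x3), (Rae, 170, 9, 25, 1580, x3), (Rae, 170, 9, 25, 3170, mkt), (Rae, 170, 9, 25, 360, k2), (Rae, 170, 9, 25, 8650, x3), (Rae, 170, 9, 40, 1580, x3), (Rae, 170, 9, 40, 3170, mkt), (Rae, 170, 9, 40, 360, k2), (Rae, 170, 9, 40, 8650, x3), (Rae, 4080, 8, 21, 1580, x3), (Rae, 4080, 8, 21, 3170, mkt), (Rae, 4080, 8, 21, 360, k2), (Rae, 4080, 8, 21, 8650, x3), (Rae, 4080, 8, 24, 1580, x3), (Rae, 4080, 8, 24, 3170, mkt), (Rae, 4080, 8, 24, 360, k2), (Rae, 4080, 8, 24, 8650, x3), (Rae, 4080, 8, 25, 1580, x3), (Rae, 4080, 8, 25, 3170, mkt), (Rae, 4080, 8, 25, 360, k2), (Rae, 4080, 8, 25, 8650, x3), (Rae, 4080, 8, 40, 1580, x3), (Rae, 4080, 8, 40, 3170, mkt), (Rae, 4080, 8, 40, 360, k2), (Rae, 4080, 8, 40, 8650, x3)}
Apply σ_{pid != k2}; surviving tuples: {(Rae, 1220, 4, 21, 1580, x3), (Rae, 1220, 4, 21, 3170, mkt), (Rae, 1220, 4, 21, 8650, x3), (Rae, 1220, 4, 24, 1580, x3), (Rae, 1220, 4, 24, 3170, mkt), (Rae, 1220, 4, 24, 8650, x3), (Rae, 1220, 4, 25, 1580, x3), (Rae, 1220, 4, 25, 3170, mkt), (Rae, 1220, 4, 25, 8650, x3), (Rae, 1220, 4, 40, 1580, x3), (Rae, 1220, 4, 40, 3170, mkt), (Rae, 1220, 4, 40, 8650, x3), (Rae, 170, 9, 21, 1580, x3), (Rae, 170, 9, 21, 3170, mkt), (Rae, 170, 9, 21, 8650, x3), (Rae, 170, 9, 24, 1580, x3), (Rae, 170, 9, 24, 3170, mkt), (Rae, 170, 9, 24, 8650, x3), (Rae, 170, 9, 25, 1580, x3), (Rae, 170, 9, 25, 3170, mkt), (Rae, 170, 9, 25, 8650, x3), (Rae, 170, 9, 40, 1580, x3), (Rae, 170, 9, 40, 3170, mkt), (Rae, 170, 9, 40, 8650, x3), (Rae, 4080, 8, 21, 1580, x3), (Rae, 4080, 8, 21, 3170, mkt), (Rae, 4080, 8, 21, 8650, x3), (Rae, 4080, 8, 24, 1580, x3), (Rae, 4080, 8, 24, 3170, mkt), (Rae, 4080, 8, 24, 8650, x3), (Rae, 4080, 8, 25, 1580, x3), (Rae, 4080, 8, 25, 3170, mkt), (Rae, 4080, 8, 25, 8650, x3), (Rae, 4080, 8, 40, 1580, x3), (Rae, 4080, 8, 40, 3170, mkt), (Rae, 4080, 8, 40, 8650, x3)}
Apply σ_{name = Rae}; surviving tuples: {(Rae, 1220, 4, 21, 1580, x3), (Rae, 1220, 4, 21, 3170, mkt), (Rae, 1220, 4, 21, 8650, x3), (Rae, 1220, 4, 24, 1580, x3), (Rae, 1220, 4, 24, 3170, mkt), (Rae, 1220, 4, 24, 8650, x3), (Rae, 1220, 4, 25, 1580, x3), (Rae, 1220, 4, 25, 3170, mkt), (Rae, 1220, 4, 25, 8650, x3), (Rae, 1220, 4, 40, 1580, x3), (Rae, 1220, 4, 40, 3170, mkt), (Rae, 1220, 4, 40, 8650, x3), (Rae, 170, 9, 21, 1580, x3), (Rae, 170, 9, 21, 3170, mkt), (Rae, 170, 9, 21, 8650, x3), (Rae, 170, 9, 24, 1580, x3), (Rae, 170, 9, 24, 3170, mkt), (Rae, 170, 9, 24, 8650, x3), (Rae, 170, 9, 25, 1580, x3), (Rae, 170, 9, 25, 3170, mkt), (Rae, 170, 9, 25, 8650, x3), (Rae, 170, 9, 40, 1580, x3), (Rae, 170, 9, 40, 3170, mkt), (Rae, 170, 9, 40, 8650, x3), (Rae, 4080, 8, 21, 1580, x3), (Rae, 4080, 8, 21, 3170, mkt), (Rae, 4080, 8, 21, 8650, x3), (Rae, 4080, 8, 24, 1580, x3), (Rae, 4080, 8, 24, 3170, mkt), (Rae, 4080, 8, 24, 8650, x3), (Rae, 4080, 8, 25, 1580, x3), (Rae, 4080, 8, 25, 3170, mkt), (Rae, 4080, 8, 25, 8650, x3), (Rae, 4080, 8, 40, 1580, x3), (Rae, 4080, 8, 40, 3170, mkt), (Rae, 4080, 8, 40, 8650, x3)}
Projecting to floor, pid (30 duplicate(s) eliminated): {(4, mkt), (4, x3), (8, mkt), (8, x3), (9, mkt), (9, x3)}

{(4, mkt), (4, x3), (8, mkt), (8, x3), (9, mkt), (9, x3)}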